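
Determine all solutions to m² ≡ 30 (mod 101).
The square roots of 30 mod 101 are 63 and 38. Verify: 63² = 3969 ≡ 30 (mod 101)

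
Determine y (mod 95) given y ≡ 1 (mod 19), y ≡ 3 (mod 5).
58

Using the Chinese Remainder Theorem:
M = product of moduli = 95
For equation 1: M_1 = 5, 5 ≡ 5 (mod 19), inverse of 5 mod 19 is 4 (check: 5 × 4 = 20 ≡ 1 (mod 19))
For equation 2: M_2 = 19, 19 ≡ 4 (mod 5), inverse of 19 mod 5 is 4 (check: 4 × 4 = 16 ≡ 1 (mod 5))
Combine: y ≡ Σ r_i×M_i×(M_i⁻¹ mod m_i) = 1×5×4 + 3×19×4 = 20 + 228 = 248
248 mod 95 = 58
y ≡ 58 (mod 95)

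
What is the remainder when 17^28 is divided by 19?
Using Fermat: 17^{18} ≡ 1 (mod 19). 28 ≡ 10 (mod 18). So 17^{28} ≡ 17^{10} ≡ 17 (mod 19)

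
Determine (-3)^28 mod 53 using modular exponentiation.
Using repeated squaring. (-3) ≡ 50 (mod 53). 28 = 16 + 8 + 4 (binary 11100). Repeated squaring mod 53: 50^1 ≡ 50; 50^2 ≡ 50² = 2500 ≡ 9; 50^4 ≡ 9² = 81 ≡ 28; 50^8 ≡ 28² = 784 ≡ 42; 50^16 ≡ 42² = 1764 ≡ 15. Multiply: (-3)^28 ≡ 50^16 × 50^8 × 50^4 ≡ 15 × 42 × 28 (mod 53): 15 × 42 = 630 ≡ 47; 47 × 28 = 1316 ≡ 44. So (-3)^28 ≡ 44 (mod 53).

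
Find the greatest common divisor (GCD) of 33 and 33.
33

Using the Euclidean algorithm:
33 = 1 × 33 + 0

GCD(33, 33) = 33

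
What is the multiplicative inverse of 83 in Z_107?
49

Using Extended Euclidean Algorithm:
gcd(83, 107) = 1
Bezout coefficients: 83 × 49 + 107 × -38 = 1
So 83 × 49 ≡ 1 (mod 107)
The inverse is 49 mod 107 = 49
Verification: 83 × 49 = 4067 = 38 × 107 + 1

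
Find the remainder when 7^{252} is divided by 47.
By Fermat: 7^{46} ≡ 1 (mod 47). 252 = 5×46 + 22. So 7^{252} ≡ 7^{22} ≡ 27 (mod 47)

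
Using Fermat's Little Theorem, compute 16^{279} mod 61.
58

By Fermat's Little Theorem, a^(p-1) ≡ 1 (mod p) for prime p and gcd(a, p) = 1
Here p = 61, so 16^60 ≡ 1 (mod 61)
We can reduce the exponent: 279 mod 60 = 39
So 16^279 ≡ 16^39 (mod 61)
Computing: 16^39 mod 61 = 58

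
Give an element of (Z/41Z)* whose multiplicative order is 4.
9 has order 4 mod 41 since 9^{4} ≡ 1 (mod 41) and no smaller power works.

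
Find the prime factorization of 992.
2^5 × 31

Divide by primes starting from smallest:
992 ÷ 2 = 496
496 ÷ 2 = 248
248 ÷ 2 = 124
124 ÷ 2 = 62
62 ÷ 2 = 31
31 ÷ 31 = 1

992 = 2^5 × 31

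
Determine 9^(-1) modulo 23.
9^(-1) ≡ 18 (mod 23). Verification: 9 × 18 = 162 ≡ 1 (mod 23)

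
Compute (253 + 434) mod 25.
12

(253 + 434) = 687
687 mod 25 = 12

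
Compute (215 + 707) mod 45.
22

(215 + 707) = 922
922 mod 45 = 22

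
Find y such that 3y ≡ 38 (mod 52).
30

Since gcd(3, 52) = 1 divides 38, a solution exists.
Multiply both sides by the inverse of 3 mod 52:
  3^(-1) mod 52 = 35
  x ≡ 35 × 38 ≡ 1330 ≡ 30 (mod 52)
Verification: 3 × 30 = 90 = 1 × 52 + 38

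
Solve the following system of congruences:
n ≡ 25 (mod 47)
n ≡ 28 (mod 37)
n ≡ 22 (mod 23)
19342

Using the Chinese Remainder Theorem:
M = product of moduli = 39997
For equation 1: M_1 = 851, 851 ≡ 5 (mod 47), inverse of 851 mod 47 is 19 (check: 5 × 19 = 95 ≡ 1 (mod 47))
For equation 2: M_2 = 1081, 1081 ≡ 8 (mod 37), inverse of 1081 mod 37 is 14 (check: 8 × 14 = 112 ≡ 1 (mod 37))
For equation 3: M_3 = 1739, 1739 ≡ 14 (mod 23), inverse of 1739 mod 23 is 5 (check: 14 × 5 = 70 ≡ 1 (mod 23))
Combine: n ≡ Σ r_i×M_i×(M_i⁻¹ mod m_i) = 25×851×19 + 28×1081×14 + 22×1739×5 = 404225 + 423752 + 191290 = 1019267
1019267 mod 39997 = 19342
n ≡ 19342 (mod 39997)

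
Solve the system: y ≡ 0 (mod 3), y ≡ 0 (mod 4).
M = 3 × 4 = 12. M₁ = 4, y₁ ≡ 1 (mod 3). M₂ = 3, y₂ ≡ 3 (mod 4). y = 0×4×1 + 0×3×3 ≡ 0 (mod 12)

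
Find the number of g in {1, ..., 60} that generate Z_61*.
Number of primitive roots mod 61 = φ(60) = 16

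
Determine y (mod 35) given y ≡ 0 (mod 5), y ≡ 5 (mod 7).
5

Using the Chinese Remainder Theorem:
M = product of moduli = 35
For equation 1: M_1 = 7, 7 ≡ 2 (mod 5), inverse of 7 mod 5 is 3 (check: 2 × 3 = 6 ≡ 1 (mod 5))
For equation 2: M_2 = 5, 5 ≡ 5 (mod 7), inverse of 5 mod 7 is 3 (check: 5 × 3 = 15 ≡ 1 (mod 7))
Combine: y ≡ Σ r_i×M_i×(M_i⁻¹ mod m_i) = 0×7×3 + 5×5×3 = 0 + 75 = 75
75 mod 35 = 5
y ≡ 5 (mod 35)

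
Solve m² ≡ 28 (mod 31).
The square roots of 28 mod 31 are 20 and 11. Verify: 20² = 400 ≡ 28 (mod 31)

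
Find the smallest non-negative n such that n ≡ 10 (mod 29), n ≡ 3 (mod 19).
155

Using the Chinese Remainder Theorem:
M = product of moduli = 551
For equation 1: M_1 = 19, 19 ≡ 19 (mod 29), inverse of 19 mod 29 is 26 (check: 19 × 26 = 494 ≡ 1 (mod 29))
For equation 2: M_2 = 29, 29 ≡ 10 (mod 19), inverse of 29 mod 19 is 2 (check: 10 × 2 = 20 ≡ 1 (mod 19))
Combine: n ≡ Σ r_i×M_i×(M_i⁻¹ mod m_i) = 10×19×26 + 3×29×2 = 4940 + 174 = 5114
5114 mod 551 = 155
n ≡ 155 (mod 551)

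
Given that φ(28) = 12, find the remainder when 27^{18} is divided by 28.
By Euler: 27^{12} ≡ 1 (mod 28) since gcd(27, 28) = 1. 18 = 1×12 + 6. So 27^{18} ≡ 27^{6} ≡ 1 (mod 28)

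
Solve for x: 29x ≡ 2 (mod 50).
38

Since gcd(29, 50) = 1 divides 2, a solution exists.
Multiply both sides by the inverse of 29 mod 50:
  29^(-1) mod 50 = 19
  x ≡ 19 × 2 ≡ 38 ≡ 38 (mod 50)
Verification: 29 × 38 = 1102 = 22 × 50 + 2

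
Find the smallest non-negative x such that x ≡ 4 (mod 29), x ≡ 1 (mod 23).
323

Using the Chinese Remainder Theorem:
M = product of moduli = 667
For equation 1: M_1 = 23, 23 ≡ 23 (mod 29), inverse of 23 mod 29 is 24 (check: 23 × 24 = 552 ≡ 1 (mod 29))
For equation 2: M_2 = 29, 29 ≡ 6 (mod 23), inverse of 29 mod 23 is 4 (check: 6 × 4 = 24 ≡ 1 (mod 23))
Combine: x ≡ Σ r_i×M_i×(M_i⁻¹ mod m_i) = 4×23×24 + 1×29×4 = 2208 + 116 = 2324
2324 mod 667 = 323
x ≡ 323 (mod 667)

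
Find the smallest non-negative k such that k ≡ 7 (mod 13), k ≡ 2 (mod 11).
46

Using the Chinese Remainder Theorem:
M = product of moduli = 143
For equation 1: M_1 = 11, 11 ≡ 11 (mod 13), inverse of 11 mod 13 is 6 (check: 11 × 6 = 66 ≡ 1 (mod 13))
For equation 2: M_2 = 13, 13 ≡ 2 (mod 11), inverse of 13 mod 11 is 6 (check: 2 × 6 = 12 ≡ 1 (mod 11))
Combine: k ≡ Σ r_i×M_i×(M_i⁻¹ mod m_i) = 7×11×6 + 2×13×6 = 462 + 156 = 618
618 mod 143 = 46
k ≡ 46 (mod 143)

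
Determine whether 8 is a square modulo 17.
By Euler's criterion: 8^{8} ≡ 1 (mod 17). Since this equals 1, 8 is a QR.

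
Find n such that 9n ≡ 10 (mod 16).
10

Since gcd(9, 16) = 1 divides 10, a solution exists.
Multiply both sides by the inverse of 9 mod 16:
  9^(-1) mod 16 = 9
  x ≡ 9 × 10 ≡ 90 ≡ 10 (mod 16)
Verification: 9 × 10 = 90 = 5 × 16 + 10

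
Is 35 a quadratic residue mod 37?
By Euler's criterion: 35^{18} ≡ 36 (mod 37). Since this equals -1 (≡ 36), 35 is not a QR.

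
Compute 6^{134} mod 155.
36

Using successive squaring:
Binary expansion of 134: 10000110
Powers of 6 mod 155 (each is the square of the previous):
  6^1 ≡ 6 (mod 155)
  6^2 ≡ 6² = 36 ≡ 36 (mod 155)
  6^4 ≡ 36² = 1296 ≡ 56 (mod 155)
  6^8 ≡ 56² = 3136 ≡ 36 (mod 155)
  6^16 ≡ 36² = 1296 ≡ 56 (mod 155)
  6^32 ≡ 56² = 3136 ≡ 36 (mod 155)
  6^64 ≡ 36² = 1296 ≡ 56 (mod 155)
  6^128 ≡ 56² = 3136 ≡ 36 (mod 155)
134 = 128 + 4 + 2, so 6^134 = 6^128 × 6^4 × 6^2 ≡ 36 × 56 × 36 (mod 155)
Multiplying step by step:
  36 × 56 = 2016 ≡ 1 (mod 155)
  1 × 36 = 36 ≡ 36 (mod 155)
Result: 6^134 ≡ 36 (mod 155)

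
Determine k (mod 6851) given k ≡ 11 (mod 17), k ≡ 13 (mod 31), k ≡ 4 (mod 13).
3020

Using the Chinese Remainder Theorem:
M = product of moduli = 6851
For equation 1: M_1 = 403, 403 ≡ 12 (mod 17), inverse of 403 mod 17 is 10 (check: 12 × 10 = 120 ≡ 1 (mod 17))
For equation 2: M_2 = 221, 221 ≡ 4 (mod 31), inverse of 221 mod 31 is 8 (check: 4 × 8 = 32 ≡ 1 (mod 31))
For equation 3: M_3 = 527, 527 ≡ 7 (mod 13), inverse of 527 mod 13 is 2 (check: 7 × 2 = 14 ≡ 1 (mod 13))
Combine: k ≡ Σ r_i×M_i×(M_i⁻¹ mod m_i) = 11×403×10 + 13×221×8 + 4×527×2 = 44330 + 22984 + 4216 = 71530
71530 mod 6851 = 3020
k ≡ 3020 (mod 6851)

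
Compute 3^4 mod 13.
4 = 4 (binary 100). Repeated squaring mod 13: 3^1 ≡ 3; 3^2 ≡ 3² = 9 ≡ 9; 3^4 ≡ 9² = 81 ≡ 3. So 3^4 ≡ 3 (mod 13).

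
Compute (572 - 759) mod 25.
13

(572 - 759) = -187
-187 mod 25 = 13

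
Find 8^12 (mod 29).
Using repeated squaring. 12 = 8 + 4 (binary 1100). Repeated squaring mod 29: 8^1 ≡ 8; 8^2 ≡ 8² = 64 ≡ 6; 8^4 ≡ 6² = 36 ≡ 7; 8^8 ≡ 7² = 49 ≡ 20. Multiply: 8^12 = 8^8 × 8^4 ≡ 20 × 7 (mod 29): 20 × 7 = 140 ≡ 24. So 8^12 ≡ 24 (mod 29).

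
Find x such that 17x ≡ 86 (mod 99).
40

Since gcd(17, 99) = 1 divides 86, a solution exists.
Multiply both sides by the inverse of 17 mod 99:
  17^(-1) mod 99 = 35
  x ≡ 35 × 86 ≡ 3010 ≡ 40 (mod 99)
Verification: 17 × 40 = 680 = 6 × 99 + 86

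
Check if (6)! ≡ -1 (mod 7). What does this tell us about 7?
(6)! mod 7 = 6. Since this equals -1 (mod 7), Wilson confirms 7 is prime.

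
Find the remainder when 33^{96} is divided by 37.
By Fermat: 33^{36} ≡ 1 (mod 37). 96 = 2×36 + 24. So 33^{96} ≡ 33^{24} ≡ 26 (mod 37)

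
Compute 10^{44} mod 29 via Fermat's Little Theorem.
16

By Fermat's Little Theorem, a^(p-1) ≡ 1 (mod p) for prime p and gcd(a, p) = 1
Here p = 29, so 10^28 ≡ 1 (mod 29)
We can reduce the exponent: 44 mod 28 = 16
So 10^44 ≡ 10^16 (mod 29)
Computing: 10^16 mod 29 = 16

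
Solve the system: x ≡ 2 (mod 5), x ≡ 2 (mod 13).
M = 5 × 13 = 65. M₁ = 13, y₁ ≡ 2 (mod 5). M₂ = 5, y₂ ≡ 8 (mod 13). x = 2×13×2 + 2×5×8 ≡ 2 (mod 65)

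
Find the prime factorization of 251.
251

Divide by primes starting from smallest:
251 ÷ 251 = 1

251 = 251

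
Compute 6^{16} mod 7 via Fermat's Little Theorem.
1

By Fermat's Little Theorem, a^(p-1) ≡ 1 (mod p) for prime p and gcd(a, p) = 1
Here p = 7, so 6^6 ≡ 1 (mod 7)
We can reduce the exponent: 16 mod 6 = 4
So 6^16 ≡ 6^4 (mod 7)
Computing: 6^4 mod 7 = 1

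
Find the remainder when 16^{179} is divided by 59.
By Fermat: 16^{58} ≡ 1 (mod 59). 179 = 3×58 + 5. So 16^{179} ≡ 16^{5} ≡ 28 (mod 59)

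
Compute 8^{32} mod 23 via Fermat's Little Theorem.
3

By Fermat's Little Theorem, a^(p-1) ≡ 1 (mod p) for prime p and gcd(a, p) = 1
Here p = 23, so 8^22 ≡ 1 (mod 23)
We can reduce the exponent: 32 mod 22 = 10
So 8^32 ≡ 8^10 (mod 23)
Computing: 8^10 mod 23 = 3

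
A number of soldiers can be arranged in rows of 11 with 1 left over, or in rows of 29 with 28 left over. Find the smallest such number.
M = 11 × 29 = 319. M₁ = 29, y₁ ≡ 8 (mod 11). M₂ = 11, y₂ ≡ 8 (mod 29). r = 1×29×8 + 28×11×8 ≡ 144 (mod 319). The smallest positive such number is 144.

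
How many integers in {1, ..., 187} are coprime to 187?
160

Prime factorization: 187 = 11 × 17
Using the formula φ(n) = n × Π(1 - 1/p) for each prime factor p:
φ(187) = 187 × (1 - 1/11) × (1 - 1/17)
φ(187) = 160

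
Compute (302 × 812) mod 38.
10

(302 × 812) = 245224
245224 mod 38 = 10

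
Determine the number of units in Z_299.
264

Prime factorization: 299 = 13 × 23
Using the formula φ(n) = n × Π(1 - 1/p) for each prime factor p:
φ(299) = 299 × (1 - 1/13) × (1 - 1/23)
φ(299) = 264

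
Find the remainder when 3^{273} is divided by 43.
By Fermat: 3^{42} ≡ 1 (mod 43). 273 = 6×42 + 21. So 3^{273} ≡ 3^{21} ≡ 42 (mod 43)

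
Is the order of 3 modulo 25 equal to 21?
No, the actual order is 20, not 21.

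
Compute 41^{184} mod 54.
49

Using successive squaring:
Binary expansion of 184: 10111000
Powers of 41 mod 54 (each is the square of the previous):
  41^1 ≡ 41 (mod 54)
  41^2 ≡ 41² = 1681 ≡ 7 (mod 54)
  41^4 ≡ 7² = 49 ≡ 49 (mod 54)
  41^8 ≡ 49² = 2401 ≡ 25 (mod 54)
  41^16 ≡ 25² = 625 ≡ 31 (mod 54)
  41^32 ≡ 31² = 961 ≡ 43 (mod 54)
  41^64 ≡ 43² = 1849 ≡ 13 (mod 54)
  41^128 ≡ 13² = 169 ≡ 7 (mod 54)
184 = 128 + 32 + 16 + 8, so 41^184 = 41^128 × 41^32 × 41^16 × 41^8 ≡ 7 × 43 × 31 × 25 (mod 54)
Multiplying step by step:
  7 × 43 = 301 ≡ 31 (mod 54)
  31 × 31 = 961 ≡ 43 (mod 54)
  43 × 25 = 1075 ≡ 49 (mod 54)
Result: 41^184 ≡ 49 (mod 54)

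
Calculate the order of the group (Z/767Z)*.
696

Prime factorization: 767 = 13 × 59
Using the formula φ(n) = n × Π(1 - 1/p) for each prime factor p:
φ(767) = 767 × (1 - 1/13) × (1 - 1/59)
φ(767) = 696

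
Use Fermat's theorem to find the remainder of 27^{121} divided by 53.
18

By Fermat's Little Theorem, a^(p-1) ≡ 1 (mod p) for prime p and gcd(a, p) = 1
Here p = 53, so 27^52 ≡ 1 (mod 53)
We can reduce the exponent: 121 mod 52 = 17
So 27^121 ≡ 27^17 (mod 53)
Computing: 27^17 mod 53 = 18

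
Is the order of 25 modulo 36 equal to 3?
Yes, ord_36(25) = 3.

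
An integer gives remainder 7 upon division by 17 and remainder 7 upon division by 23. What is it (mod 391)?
M = 17 × 23 = 391. M₁ = 23, y₁ ≡ 3 (mod 17). M₂ = 17, y₂ ≡ 19 (mod 23). n = 7×23×3 + 7×17×19 ≡ 7 (mod 391). The smallest positive such number is 7.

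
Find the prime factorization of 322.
2 × 7 × 23

Divide by primes starting from smallest:
322 ÷ 2 = 161
161 ÷ 7 = 23
23 ÷ 23 = 1

322 = 2 × 7 × 23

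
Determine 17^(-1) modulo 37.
17^(-1) ≡ 24 (mod 37). Verification: 17 × 24 = 408 ≡ 1 (mod 37)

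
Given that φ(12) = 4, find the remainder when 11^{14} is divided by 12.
By Euler: 11^{4} ≡ 1 (mod 12) since gcd(11, 12) = 1. 14 = 3×4 + 2. So 11^{14} ≡ 11^{2} ≡ 1 (mod 12)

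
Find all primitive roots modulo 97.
Primitive roots mod 97: {5, 7, 10, 13, 14, 15, 17, 21, 23, 26, 29, 37, 38, 39, 40, 41, 56, 57, 58, 59, 60, 68, 71, 74, 76, 80, 82, 83, 84, 87, 90, 92}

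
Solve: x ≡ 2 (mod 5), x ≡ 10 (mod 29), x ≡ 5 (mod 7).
M = 5 × 29 × 7 = 1015. M₁ = 203, y₁ ≡ 2 (mod 5). M₂ = 35, y₂ ≡ 5 (mod 29). M₃ = 145, y₃ ≡ 3 (mod 7). x = 2×203×2 + 10×35×5 + 5×145×3 ≡ 677 (mod 1015)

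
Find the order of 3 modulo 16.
Powers of 3 mod 16: 3^1≡3, 3^2≡9, 3^3≡11, 3^4≡1. Order = 4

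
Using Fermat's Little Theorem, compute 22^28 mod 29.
By Fermat's Little Theorem, 22^{28} ≡ 1 (mod 29) since 29 is prime and gcd(22, 29) = 1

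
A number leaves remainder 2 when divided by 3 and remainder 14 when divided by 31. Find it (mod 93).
M = 3 × 31 = 93. M₁ = 31, y₁ ≡ 1 (mod 3). M₂ = 3, y₂ ≡ 21 (mod 31). t = 2×31×1 + 14×3×21 ≡ 14 (mod 93)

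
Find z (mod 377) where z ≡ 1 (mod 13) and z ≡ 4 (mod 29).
M = 13 × 29 = 377. M₁ = 29, y₁ ≡ 9 (mod 13). M₂ = 13, y₂ ≡ 9 (mod 29). z = 1×29×9 + 4×13×9 ≡ 352 (mod 377)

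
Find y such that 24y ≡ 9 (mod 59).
52

Since gcd(24, 59) = 1 divides 9, a solution exists.
Multiply both sides by the inverse of 24 mod 59:
  24^(-1) mod 59 = 32
  x ≡ 32 × 9 ≡ 288 ≡ 52 (mod 59)
Verification: 24 × 52 = 1248 = 21 × 59 + 9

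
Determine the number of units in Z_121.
110

Prime factorization: 121 = 11^2
Using the formula φ(n) = n × Π(1 - 1/p) for each prime factor p:
φ(121) = 121 × (1 - 1/11)
φ(121) = 110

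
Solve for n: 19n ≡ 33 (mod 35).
22

Since gcd(19, 35) = 1 divides 33, a solution exists.
Multiply both sides by the inverse of 19 mod 35:
  19^(-1) mod 35 = 24
  x ≡ 24 × 33 ≡ 792 ≡ 22 (mod 35)
Verification: 19 × 22 = 418 = 11 × 35 + 33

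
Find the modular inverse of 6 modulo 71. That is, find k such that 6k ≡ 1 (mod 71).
12

Using Extended Euclidean Algorithm:
gcd(6, 71) = 1
Bezout coefficients: 6 × 12 + 71 × -1 = 1
So 6 × 12 ≡ 1 (mod 71)
The inverse is 12 mod 71 = 12
Verification: 6 × 12 = 72 = 1 × 71 + 1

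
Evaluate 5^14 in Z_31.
Using repeated squaring. 14 = 8 + 4 + 2 (binary 1110). Repeated squaring mod 31: 5^1 ≡ 5; 5^2 ≡ 5² = 25 ≡ 25; 5^4 ≡ 25² = 625 ≡ 5; 5^8 ≡ 5² = 25 ≡ 25. Multiply: 5^14 = 5^8 × 5^4 × 5^2 ≡ 25 × 5 × 25 (mod 31): 25 × 5 = 125 ≡ 1; 1 × 25 = 25 ≡ 25. So 5^14 ≡ 25 (mod 31).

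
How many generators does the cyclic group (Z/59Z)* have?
28

The number of primitive roots modulo p is φ(p-1) = φ(58)
φ(58) = 28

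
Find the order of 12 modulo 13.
Powers of 12 mod 13: 12^1≡12, 12^2≡1. Order = 2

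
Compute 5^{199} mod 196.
173

Using successive squaring:
Binary expansion of 199: 11000111
Powers of 5 mod 196 (each is the square of the previous):
  5^1 ≡ 5 (mod 196)
  5^2 ≡ 5² = 25 ≡ 25 (mod 196)
  5^4 ≡ 25² = 625 ≡ 37 (mod 196)
  5^8 ≡ 37² = 1369 ≡ 193 (mod 196)
  5^16 ≡ 193² = 37249 ≡ 9 (mod 196)
  5^32 ≡ 9² = 81 ≡ 81 (mod 196)
  5^64 ≡ 81² = 6561 ≡ 93 (mod 196)
  5^128 ≡ 93² = 8649 ≡ 25 (mod 196)
199 = 128 + 64 + 4 + 2 + 1, so 5^199 = 5^128 × 5^64 × 5^4 × 5^2 × 5^1 ≡ 25 × 93 × 37 × 25 × 5 (mod 196)
Multiplying step by step:
  25 × 93 = 2325 ≡ 169 (mod 196)
  169 × 37 = 6253 ≡ 177 (mod 196)
  177 × 25 = 4425 ≡ 113 (mod 196)
  113 × 5 = 565 ≡ 173 (mod 196)
Result: 5^199 ≡ 173 (mod 196)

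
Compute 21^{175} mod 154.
21

Using successive squaring:
Binary expansion of 175: 10101111
Powers of 21 mod 154 (each is the square of the previous):
  21^1 ≡ 21 (mod 154)
  21^2 ≡ 21² = 441 ≡ 133 (mod 154)
  21^4 ≡ 133² = 17689 ≡ 133 (mod 154)
  21^8 ≡ 133² = 17689 ≡ 133 (mod 154)
  21^16 ≡ 133² = 17689 ≡ 133 (mod 154)
  21^32 ≡ 133² = 17689 ≡ 133 (mod 154)
  21^64 ≡ 133² = 17689 ≡ 133 (mod 154)
  21^128 ≡ 133² = 17689 ≡ 133 (mod 154)
175 = 128 + 32 + 8 + 4 + 2 + 1, so 21^175 = 21^128 × 21^32 × 21^8 × 21^4 × 21^2 × 21^1 ≡ 133 × 133 × 133 × 133 × 133 × 21 (mod 154)
Multiplying step by step:
  133 × 133 = 17689 ≡ 133 (mod 154)
  133 × 133 = 17689 ≡ 133 (mod 154)
  133 × 133 = 17689 ≡ 133 (mod 154)
  133 × 133 = 17689 ≡ 133 (mod 154)
  133 × 21 = 2793 ≡ 21 (mod 154)
Result: 21^175 ≡ 21 (mod 154)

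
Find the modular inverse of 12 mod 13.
12^(-1) ≡ 12 (mod 13). Verification: 12 × 12 = 144 ≡ 1 (mod 13)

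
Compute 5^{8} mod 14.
11

Using successive squaring:
Binary expansion of 8: 1000
Powers of 5 mod 14 (each is the square of the previous):
  5^1 ≡ 5 (mod 14)
  5^2 ≡ 5² = 25 ≡ 11 (mod 14)
  5^4 ≡ 11² = 121 ≡ 9 (mod 14)
  5^8 ≡ 9² = 81 ≡ 11 (mod 14)
8 is a power of 2, so 5^8 is the last square: ≡ 11 (mod 14)
Result: 5^8 ≡ 11 (mod 14)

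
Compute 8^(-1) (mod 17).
15

Using Extended Euclidean Algorithm:
gcd(8, 17) = 1
Bezout coefficients: 8 × -2 + 17 × 1 = 1
So 8 × -2 ≡ 1 (mod 17)
The inverse is -2 mod 17 = 15
Verification: 8 × 15 = 120 = 7 × 17 + 1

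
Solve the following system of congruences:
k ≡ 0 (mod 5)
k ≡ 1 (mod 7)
15

Using the Chinese Remainder Theorem:
M = product of moduli = 35
For equation 1: M_1 = 7, 7 ≡ 2 (mod 5), inverse of 7 mod 5 is 3 (check: 2 × 3 = 6 ≡ 1 (mod 5))
For equation 2: M_2 = 5, 5 ≡ 5 (mod 7), inverse of 5 mod 7 is 3 (check: 5 × 3 = 15 ≡ 1 (mod 7))
Combine: k ≡ Σ r_i×M_i×(M_i⁻¹ mod m_i) = 0×7×3 + 1×5×3 = 0 + 15 = 15
15 mod 35 = 15
k ≡ 15 (mod 35)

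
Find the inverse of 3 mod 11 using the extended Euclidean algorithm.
Extended GCD: 3(4) + 11(-1) = 1. So 3^(-1) ≡ 4 ≡ 4 (mod 11). Verify: 3 × 4 = 12 ≡ 1 (mod 11)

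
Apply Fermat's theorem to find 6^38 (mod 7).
By Fermat: 6^{6} ≡ 1 (mod 7). 38 = 6×6 + 2. So 6^{38} ≡ 6^{2} ≡ 1 (mod 7)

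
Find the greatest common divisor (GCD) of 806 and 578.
2

Using the Euclidean algorithm:
806 = 1 × 578 + 228
578 = 2 × 228 + 122
228 = 1 × 122 + 106
122 = 1 × 106 + 16
106 = 6 × 16 + 10
16 = 1 × 10 + 6
10 = 1 × 6 + 4
6 = 1 × 4 + 2
4 = 2 × 2 + 0

GCD(806, 578) = 2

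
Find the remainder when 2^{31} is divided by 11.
By Fermat: 2^{10} ≡ 1 (mod 11). 31 = 3×10 + 1. So 2^{31} ≡ 2^{1} ≡ 2 (mod 11)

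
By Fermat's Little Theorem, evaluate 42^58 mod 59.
By Fermat's Little Theorem, 42^{58} ≡ 1 (mod 59) since 59 is prime and gcd(42, 59) = 1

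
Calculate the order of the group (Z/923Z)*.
840

Prime factorization: 923 = 13 × 71
Using the formula φ(n) = n × Π(1 - 1/p) for each prime factor p:
φ(923) = 923 × (1 - 1/13) × (1 - 1/71)
φ(923) = 840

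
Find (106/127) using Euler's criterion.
(106/127) = 106^{63} mod 127 = -1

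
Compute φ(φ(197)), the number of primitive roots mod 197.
Number of primitive roots mod 197 = φ(196) = 84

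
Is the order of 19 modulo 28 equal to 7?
No, the actual order is 6, not 7.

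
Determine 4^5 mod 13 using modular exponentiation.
5 = 4 + 1 (binary 101). Repeated squaring mod 13: 4^1 ≡ 4; 4^2 ≡ 4² = 16 ≡ 3; 4^4 ≡ 3² = 9 ≡ 9. Multiply: 4^5 = 4^4 × 4^1 ≡ 9 × 4 (mod 13): 9 × 4 = 36 ≡ 10. So 4^5 ≡ 10 (mod 13).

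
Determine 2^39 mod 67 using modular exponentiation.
Using repeated squaring. 39 = 32 + 4 + 2 + 1 (binary 100111). Repeated squaring mod 67: 2^1 ≡ 2; 2^2 ≡ 2² = 4 ≡ 4; 2^4 ≡ 4² = 16 ≡ 16; 2^8 ≡ 16² = 256 ≡ 55; 2^16 ≡ 55² = 3025 ≡ 10; 2^32 ≡ 10² = 100 ≡ 33. Multiply: 2^39 = 2^32 × 2^4 × 2^2 × 2^1 ≡ 33 × 16 × 4 × 2 (mod 67): 33 × 16 = 528 ≡ 59; 59 × 4 = 236 ≡ 35; 35 × 2 = 70 ≡ 3. So 2^39 ≡ 3 (mod 67).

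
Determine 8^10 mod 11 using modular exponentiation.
10 = 8 + 2 (binary 1010). Repeated squaring mod 11: 8^1 ≡ 8; 8^2 ≡ 8² = 64 ≡ 9; 8^4 ≡ 9² = 81 ≡ 4; 8^8 ≡ 4² = 16 ≡ 5. Multiply: 8^10 = 8^8 × 8^2 ≡ 5 × 9 (mod 11): 5 × 9 = 45 ≡ 1. So 8^10 ≡ 1 (mod 11).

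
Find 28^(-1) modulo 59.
19

Using Extended Euclidean Algorithm:
gcd(28, 59) = 1
Bezout coefficients: 28 × 19 + 59 × -9 = 1
So 28 × 19 ≡ 1 (mod 59)
The inverse is 19 mod 59 = 19
Verification: 28 × 19 = 532 = 9 × 59 + 1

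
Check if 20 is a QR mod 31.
By Euler's criterion: 20^{15} ≡ 1 (mod 31). Since this equals 1, 20 is a QR.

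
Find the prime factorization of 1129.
1129

Divide by primes starting from smallest:
1129 ÷ 1129 = 1

1129 = 1129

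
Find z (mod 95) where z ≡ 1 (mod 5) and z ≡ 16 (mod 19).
M = 5 × 19 = 95. M₁ = 19, y₁ ≡ 4 (mod 5). M₂ = 5, y₂ ≡ 4 (mod 19). z = 1×19×4 + 16×5×4 ≡ 16 (mod 95)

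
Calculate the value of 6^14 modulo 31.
Using repeated squaring. 14 = 8 + 4 + 2 (binary 1110). Repeated squaring mod 31: 6^1 ≡ 6; 6^2 ≡ 6² = 36 ≡ 5; 6^4 ≡ 5² = 25 ≡ 25; 6^8 ≡ 25² = 625 ≡ 5. Multiply: 6^14 = 6^8 × 6^4 × 6^2 ≡ 5 × 25 × 5 (mod 31): 5 × 25 = 125 ≡ 1; 1 × 5 = 5 ≡ 5. So 6^14 ≡ 5 (mod 31).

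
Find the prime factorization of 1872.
2^4 × 3^2 × 13

Divide by primes starting from smallest:
1872 ÷ 2 = 936
936 ÷ 2 = 468
468 ÷ 2 = 234
234 ÷ 2 = 117
117 ÷ 3 = 39
39 ÷ 3 = 13
13 ÷ 13 = 1

1872 = 2^4 × 3^2 × 13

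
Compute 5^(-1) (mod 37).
5^(-1) ≡ 15 (mod 37). Verification: 5 × 15 = 75 ≡ 1 (mod 37)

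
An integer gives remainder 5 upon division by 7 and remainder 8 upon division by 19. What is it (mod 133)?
M = 7 × 19 = 133. M₁ = 19, y₁ ≡ 3 (mod 7). M₂ = 7, y₂ ≡ 11 (mod 19). k = 5×19×3 + 8×7×11 ≡ 103 (mod 133). The smallest positive such number is 103.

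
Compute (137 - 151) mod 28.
14

(137 - 151) = -14
-14 mod 28 = 14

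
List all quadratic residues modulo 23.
QRs mod 23: {1, 2, 3, 4, 6, 8, 9, 12, 13, 16, 18}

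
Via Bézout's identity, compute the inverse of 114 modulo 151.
Extended GCD: 114(-49) + 151(37) = 1. So 114^(-1) ≡ 102 ≡ 102 (mod 151). Verify: 114 × 102 = 11628 ≡ 1 (mod 151)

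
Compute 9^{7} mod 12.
9

Using successive squaring:
Binary expansion of 7: 111
Powers of 9 mod 12 (each is the square of the previous):
  9^1 ≡ 9 (mod 12)
  9^2 ≡ 9² = 81 ≡ 9 (mod 12)
  9^4 ≡ 9² = 81 ≡ 9 (mod 12)
7 = 4 + 2 + 1, so 9^7 = 9^4 × 9^2 × 9^1 ≡ 9 × 9 × 9 (mod 12)
Multiplying step by step:
  9 × 9 = 81 ≡ 9 (mod 12)
  9 × 9 = 81 ≡ 9 (mod 12)
Result: 9^7 ≡ 9 (mod 12)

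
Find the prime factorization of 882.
2 × 3^2 × 7^2

Divide by primes starting from smallest:
882 ÷ 2 = 441
441 ÷ 3 = 147
147 ÷ 3 = 49
49 ÷ 7 = 7
7 ÷ 7 = 1

882 = 2 × 3^2 × 7^2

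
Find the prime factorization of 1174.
2 × 587

Divide by primes starting from smallest:
1174 ÷ 2 = 587
587 ÷ 587 = 1

1174 = 2 × 587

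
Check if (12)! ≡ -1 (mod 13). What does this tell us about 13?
(12)! mod 13 = 12. Since this equals -1 (mod 13), Wilson confirms 13 is prime.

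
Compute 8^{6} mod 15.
4

Using successive squaring:
Binary expansion of 6: 110
Powers of 8 mod 15 (each is the square of the previous):
  8^1 ≡ 8 (mod 15)
  8^2 ≡ 8² = 64 ≡ 4 (mod 15)
  8^4 ≡ 4² = 16 ≡ 1 (mod 15)
6 = 4 + 2, so 8^6 = 8^4 × 8^2 ≡ 1 × 4 (mod 15)
Multiplying step by step:
  1 × 4 = 4 ≡ 4 (mod 15)
Result: 8^6 ≡ 4 (mod 15)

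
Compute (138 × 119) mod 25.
22

(138 × 119) = 16422
16422 mod 25 = 22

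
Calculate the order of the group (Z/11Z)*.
10

Prime factorization: 11 = 11
Using the formula φ(n) = n × Π(1 - 1/p) for each prime factor p:
φ(11) = 11 × (1 - 1/11)
φ(11) = 10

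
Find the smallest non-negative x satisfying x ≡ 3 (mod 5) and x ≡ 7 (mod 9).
M = 5 × 9 = 45. M₁ = 9, y₁ ≡ 4 (mod 5). M₂ = 5, y₂ ≡ 2 (mod 9). x = 3×9×4 + 7×5×2 ≡ 43 (mod 45)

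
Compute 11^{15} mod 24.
11

Using successive squaring:
Binary expansion of 15: 1111
Powers of 11 mod 24 (each is the square of the previous):
  11^1 ≡ 11 (mod 24)
  11^2 ≡ 11² = 121 ≡ 1 (mod 24)
  11^4 ≡ 1² = 1 ≡ 1 (mod 24)
  11^8 ≡ 1² = 1 ≡ 1 (mod 24)
15 = 8 + 4 + 2 + 1, so 11^15 = 11^8 × 11^4 × 11^2 × 11^1 ≡ 1 × 1 × 1 × 11 (mod 24)
Multiplying step by step:
  1 × 1 = 1 ≡ 1 (mod 24)
  1 × 1 = 1 ≡ 1 (mod 24)
  1 × 11 = 11 ≡ 11 (mod 24)
Result: 11^15 ≡ 11 (mod 24)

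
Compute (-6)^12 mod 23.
Using repeated squaring. (-6) ≡ 17 (mod 23). 12 = 8 + 4 (binary 1100). Repeated squaring mod 23: 17^1 ≡ 17; 17^2 ≡ 17² = 289 ≡ 13; 17^4 ≡ 13² = 169 ≡ 8; 17^8 ≡ 8² = 64 ≡ 18. Multiply: (-6)^12 ≡ 17^8 × 17^4 ≡ 18 × 8 (mod 23): 18 × 8 = 144 ≡ 6. So (-6)^12 ≡ 6 (mod 23).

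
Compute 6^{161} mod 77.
6

Using successive squaring:
Binary expansion of 161: 10100001
Powers of 6 mod 77 (each is the square of the previous):
  6^1 ≡ 6 (mod 77)
  6^2 ≡ 6² = 36 ≡ 36 (mod 77)
  6^4 ≡ 36² = 1296 ≡ 64 (mod 77)
  6^8 ≡ 64² = 4096 ≡ 15 (mod 77)
  6^16 ≡ 15² = 225 ≡ 71 (mod 77)
  6^32 ≡ 71² = 5041 ≡ 36 (mod 77)
  6^64 ≡ 36² = 1296 ≡ 64 (mod 77)
  6^128 ≡ 64² = 4096 ≡ 15 (mod 77)
161 = 128 + 32 + 1, so 6^161 = 6^128 × 6^32 × 6^1 ≡ 15 × 36 × 6 (mod 77)
Multiplying step by step:
  15 × 36 = 540 ≡ 1 (mod 77)
  1 × 6 = 6 ≡ 6 (mod 77)
Result: 6^161 ≡ 6 (mod 77)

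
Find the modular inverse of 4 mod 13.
4^(-1) ≡ 10 (mod 13). Verification: 4 × 10 = 40 ≡ 1 (mod 13)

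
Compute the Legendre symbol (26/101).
(26/101) = 26^{50} mod 101 = -1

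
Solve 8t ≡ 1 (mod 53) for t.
8^(-1) ≡ 20 (mod 53). Verification: 8 × 20 = 160 ≡ 1 (mod 53)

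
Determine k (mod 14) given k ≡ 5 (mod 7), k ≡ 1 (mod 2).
5

Using the Chinese Remainder Theorem:
M = product of moduli = 14
For equation 1: M_1 = 2, 2 ≡ 2 (mod 7), inverse of 2 mod 7 is 4 (check: 2 × 4 = 8 ≡ 1 (mod 7))
For equation 2: M_2 = 7, 7 ≡ 1 (mod 2), inverse of 7 mod 2 is 1 (check: 1 × 1 = 1 ≡ 1 (mod 2))
Combine: k ≡ Σ r_i×M_i×(M_i⁻¹ mod m_i) = 5×2×4 + 1×7×1 = 40 + 7 = 47
47 mod 14 = 5
k ≡ 5 (mod 14)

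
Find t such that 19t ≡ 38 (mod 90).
2

Since gcd(19, 90) = 1 divides 38, a solution exists.
Multiply both sides by the inverse of 19 mod 90:
  19^(-1) mod 90 = 19
  x ≡ 19 × 38 ≡ 722 ≡ 2 (mod 90)
Verification: 19 × 2 = 38 = 0 × 90 + 38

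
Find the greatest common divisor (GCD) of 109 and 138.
1

Using the Euclidean algorithm:
109 = 0 × 138 + 109
138 = 1 × 109 + 29
109 = 3 × 29 + 22
29 = 1 × 22 + 7
22 = 3 × 7 + 1
7 = 7 × 1 + 0

GCD(109, 138) = 1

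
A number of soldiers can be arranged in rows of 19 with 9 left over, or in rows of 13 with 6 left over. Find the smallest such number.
M = 19 × 13 = 247. M₁ = 13, y₁ ≡ 3 (mod 19). M₂ = 19, y₂ ≡ 11 (mod 13). r = 9×13×3 + 6×19×11 ≡ 123 (mod 247). The smallest positive such number is 123.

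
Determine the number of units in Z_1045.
720

Prime factorization: 1045 = 5 × 11 × 19
Using the formula φ(n) = n × Π(1 - 1/p) for each prime factor p:
φ(1045) = 1045 × (1 - 1/5) × (1 - 1/11) × (1 - 1/19)
φ(1045) = 720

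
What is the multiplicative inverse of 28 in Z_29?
28^(-1) ≡ 28 (mod 29). Verification: 28 × 28 = 784 ≡ 1 (mod 29)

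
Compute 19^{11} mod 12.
7

Using successive squaring:
Binary expansion of 11: 1011
Powers of 19 mod 12 (each is the square of the previous):
  19^1 ≡ 7 (mod 12)
  19^2 ≡ 7² = 49 ≡ 1 (mod 12)
  19^4 ≡ 1² = 1 ≡ 1 (mod 12)
  19^8 ≡ 1² = 1 ≡ 1 (mod 12)
11 = 8 + 2 + 1, so 19^11 = 19^8 × 19^2 × 19^1 ≡ 1 × 1 × 7 (mod 12)
Multiplying step by step:
  1 × 1 = 1 ≡ 1 (mod 12)
  1 × 7 = 7 ≡ 7 (mod 12)
Result: 19^11 ≡ 7 (mod 12)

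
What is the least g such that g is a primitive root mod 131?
p - 1 = 130 has prime divisors 2, 5, 13. h is a primitive root mod 131 iff h^(130/q) ≢ 1 (mod 131) for each such q.
h = 2: 2^65 ≡ 130, 2^26 ≡ 53, 2^10 ≡ 107 (mod 131); none is 1, so 2 has order 130 and is a primitive root.
The smallest primitive root mod 131 is g = 2.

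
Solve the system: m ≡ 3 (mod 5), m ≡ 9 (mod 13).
M = 5 × 13 = 65. M₁ = 13, y₁ ≡ 2 (mod 5). M₂ = 5, y₂ ≡ 8 (mod 13). m = 3×13×2 + 9×5×8 ≡ 48 (mod 65)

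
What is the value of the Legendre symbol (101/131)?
(101/131) = 101^{65} mod 131 = 1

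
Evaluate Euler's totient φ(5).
4

Prime factorization: 5 = 5
Using the formula φ(n) = n × Π(1 - 1/p) for each prime factor p:
φ(5) = 5 × (1 - 1/5)
φ(5) = 4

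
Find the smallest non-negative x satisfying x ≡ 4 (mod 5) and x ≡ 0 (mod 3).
M = 5 × 3 = 15. M₁ = 3, y₁ ≡ 2 (mod 5). M₂ = 5, y₂ ≡ 2 (mod 3). x = 4×3×2 + 0×5×2 ≡ 9 (mod 15)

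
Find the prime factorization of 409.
409

Divide by primes starting from smallest:
409 ÷ 409 = 1

409 = 409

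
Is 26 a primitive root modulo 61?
Yes

To verify, check if 26^(60/q) ≢ 1 (mod 61) for each prime divisor q of 60
Divisors of 60 = 60: [1, 2, 3, 4, 5, 6, 10, 12, 15, 20, 30, 60]
  26^(60/2) = 26^30 ≡ 60 (mod 61)
  26^(60/3) = 26^20 ≡ 13 (mod 61)
  26^(60/5) = 26^12 ≡ 9 (mod 61)
Conclusion: 26 is a primitive root modulo 61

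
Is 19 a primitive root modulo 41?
Yes

To verify, check if 19^(40/q) ≢ 1 (mod 41) for each prime divisor q of 40
Divisors of 40 = 40: [1, 2, 4, 5, 8, 10, 20, 40]
  19^(40/2) = 19^20 ≡ 40 (mod 41)
  19^(40/5) = 19^8 ≡ 37 (mod 41)
Conclusion: 19 is a primitive root modulo 41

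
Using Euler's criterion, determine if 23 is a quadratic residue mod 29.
By Euler's criterion: 23^{14} ≡ 1 (mod 29). Since this equals 1, 23 is a QR.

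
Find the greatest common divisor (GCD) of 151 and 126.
1

Using the Euclidean algorithm:
151 = 1 × 126 + 25
126 = 5 × 25 + 1
25 = 25 × 1 + 0

GCD(151, 126) = 1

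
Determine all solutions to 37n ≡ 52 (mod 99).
79

Since gcd(37, 99) = 1 divides 52, a solution exists.
Multiply both sides by the inverse of 37 mod 99:
  37^(-1) mod 99 = 91
  x ≡ 91 × 52 ≡ 4732 ≡ 79 (mod 99)
Verification: 37 × 79 = 2923 = 29 × 99 + 52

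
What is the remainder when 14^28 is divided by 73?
Using repeated squaring. 28 = 16 + 8 + 4 (binary 11100). Repeated squaring mod 73: 14^1 ≡ 14; 14^2 ≡ 14² = 196 ≡ 50; 14^4 ≡ 50² = 2500 ≡ 18; 14^8 ≡ 18² = 324 ≡ 32; 14^16 ≡ 32² = 1024 ≡ 2. Multiply: 14^28 = 14^16 × 14^8 × 14^4 ≡ 2 × 32 × 18 (mod 73): 2 × 32 = 64 ≡ 64; 64 × 18 = 1152 ≡ 57. So 14^28 ≡ 57 (mod 73).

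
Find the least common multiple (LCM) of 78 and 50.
1950

First find GCD(78, 50) using the Euclidean algorithm:
78 = 1 × 50 + 28
50 = 1 × 28 + 22
28 = 1 × 22 + 6
22 = 3 × 6 + 4
6 = 1 × 4 + 2
4 = 2 × 2 + 0
GCD(78, 50) = 2

LCM formula: LCM(a, b) = (a × b) / GCD(a, b)
LCM(78, 50) = (78 × 50) / 2
LCM(78, 50) = 3900 / 2
LCM(78, 50) = 1950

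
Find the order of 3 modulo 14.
Powers of 3 mod 14: 3^1≡3, 3^2≡9, 3^3≡13, 3^4≡11, 3^5≡5, 3^6≡1. Order = 6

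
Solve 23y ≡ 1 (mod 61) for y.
23^(-1) ≡ 8 (mod 61). Verification: 23 × 8 = 184 ≡ 1 (mod 61)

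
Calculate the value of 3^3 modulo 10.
3 = 2 + 1 (binary 11). Repeated squaring mod 10: 3^1 ≡ 3; 3^2 ≡ 3² = 9 ≡ 9. Multiply: 3^3 = 3^2 × 3^1 ≡ 9 × 3 (mod 10): 9 × 3 = 27 ≡ 7. So 3^3 ≡ 7 (mod 10).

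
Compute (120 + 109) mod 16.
5

(120 + 109) = 229
229 mod 16 = 5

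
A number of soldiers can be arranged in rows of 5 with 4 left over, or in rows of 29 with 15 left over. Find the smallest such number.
M = 5 × 29 = 145. M₁ = 29, y₁ ≡ 4 (mod 5). M₂ = 5, y₂ ≡ 6 (mod 29). y = 4×29×4 + 15×5×6 ≡ 44 (mod 145). The smallest positive such number is 44.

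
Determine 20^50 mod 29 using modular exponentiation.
Using Fermat: 20^{28} ≡ 1 (mod 29). 50 ≡ 22 (mod 28). So 20^{50} ≡ 20^{22} ≡ 20 (mod 29)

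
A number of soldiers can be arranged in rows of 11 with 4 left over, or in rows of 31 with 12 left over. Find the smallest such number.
M = 11 × 31 = 341. M₁ = 31, y₁ ≡ 5 (mod 11). M₂ = 11, y₂ ≡ 17 (mod 31). y = 4×31×5 + 12×11×17 ≡ 136 (mod 341). The smallest positive such number is 136.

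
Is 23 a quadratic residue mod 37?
By Euler's criterion: 23^{18} ≡ 36 (mod 37). Since this equals -1 (≡ 36), 23 is not a QR.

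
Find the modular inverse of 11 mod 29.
11^(-1) ≡ 8 (mod 29). Verification: 11 × 8 = 88 ≡ 1 (mod 29)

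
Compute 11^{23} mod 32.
3

Using successive squaring:
Binary expansion of 23: 10111
Powers of 11 mod 32 (each is the square of the previous):
  11^1 ≡ 11 (mod 32)
  11^2 ≡ 11² = 121 ≡ 25 (mod 32)
  11^4 ≡ 25² = 625 ≡ 17 (mod 32)
  11^8 ≡ 17² = 289 ≡ 1 (mod 32)
  11^16 ≡ 1² = 1 ≡ 1 (mod 32)
23 = 16 + 4 + 2 + 1, so 11^23 = 11^16 × 11^4 × 11^2 × 11^1 ≡ 1 × 17 × 25 × 11 (mod 32)
Multiplying step by step:
  1 × 17 = 17 ≡ 17 (mod 32)
  17 × 25 = 425 ≡ 9 (mod 32)
  9 × 11 = 99 ≡ 3 (mod 32)
Result: 11^23 ≡ 3 (mod 32)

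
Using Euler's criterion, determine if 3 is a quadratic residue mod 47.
By Euler's criterion: 3^{23} ≡ 1 (mod 47). Since this equals 1, 3 is a QR.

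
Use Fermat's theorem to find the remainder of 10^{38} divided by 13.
9

By Fermat's Little Theorem, a^(p-1) ≡ 1 (mod p) for prime p and gcd(a, p) = 1
Here p = 13, so 10^12 ≡ 1 (mod 13)
We can reduce the exponent: 38 mod 12 = 2
So 10^38 ≡ 10^2 (mod 13)
Computing: 10^2 mod 13 = 9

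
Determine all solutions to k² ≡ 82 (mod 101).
The square roots of 82 mod 101 are 53 and 48. Verify: 53² = 2809 ≡ 82 (mod 101)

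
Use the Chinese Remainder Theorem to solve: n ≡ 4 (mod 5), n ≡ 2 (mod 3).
M = 5 × 3 = 15. M₁ = 3, y₁ ≡ 2 (mod 5). M₂ = 5, y₂ ≡ 2 (mod 3). n = 4×3×2 + 2×5×2 ≡ 14 (mod 15)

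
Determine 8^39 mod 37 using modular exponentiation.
Using Fermat: 8^{36} ≡ 1 (mod 37). 39 ≡ 3 (mod 36). So 8^{39} ≡ 8^{3} ≡ 31 (mod 37)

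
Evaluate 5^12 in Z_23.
Using repeated squaring. 12 = 8 + 4 (binary 1100). Repeated squaring mod 23: 5^1 ≡ 5; 5^2 ≡ 5² = 25 ≡ 2; 5^4 ≡ 2² = 4 ≡ 4; 5^8 ≡ 4² = 16 ≡ 16. Multiply: 5^12 = 5^8 × 5^4 ≡ 16 × 4 (mod 23): 16 × 4 = 64 ≡ 18. So 5^12 ≡ 18 (mod 23).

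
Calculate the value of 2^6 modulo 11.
6 = 4 + 2 (binary 110). Repeated squaring mod 11: 2^1 ≡ 2; 2^2 ≡ 2² = 4 ≡ 4; 2^4 ≡ 4² = 16 ≡ 5. Multiply: 2^6 = 2^4 × 2^2 ≡ 5 × 4 (mod 11): 5 × 4 = 20 ≡ 9. So 2^6 ≡ 9 (mod 11).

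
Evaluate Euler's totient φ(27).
18

Prime factorization: 27 = 3^3
Using the formula φ(n) = n × Π(1 - 1/p) for each prime factor p:
φ(27) = 27 × (1 - 1/3)
φ(27) = 18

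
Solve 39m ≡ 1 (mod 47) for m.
39^(-1) ≡ 41 (mod 47). Verification: 39 × 41 = 1599 ≡ 1 (mod 47)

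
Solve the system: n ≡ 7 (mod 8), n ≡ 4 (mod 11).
M = 8 × 11 = 88. M₁ = 11, y₁ ≡ 3 (mod 8). M₂ = 8, y₂ ≡ 7 (mod 11). n = 7×11×3 + 4×8×7 ≡ 15 (mod 88)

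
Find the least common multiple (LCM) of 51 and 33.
561

First find GCD(51, 33) using the Euclidean algorithm:
51 = 1 × 33 + 18
33 = 1 × 18 + 15
18 = 1 × 15 + 3
15 = 5 × 3 + 0
GCD(51, 33) = 3

LCM formula: LCM(a, b) = (a × b) / GCD(a, b)
LCM(51, 33) = (51 × 33) / 3
LCM(51, 33) = 1683 / 3
LCM(51, 33) = 561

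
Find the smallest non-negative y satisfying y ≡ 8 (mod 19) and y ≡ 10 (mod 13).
M = 19 × 13 = 247. M₁ = 13, y₁ ≡ 3 (mod 19). M₂ = 19, y₂ ≡ 11 (mod 13). y = 8×13×3 + 10×19×11 ≡ 179 (mod 247)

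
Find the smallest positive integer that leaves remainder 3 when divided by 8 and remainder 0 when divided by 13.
M = 8 × 13 = 104. M₁ = 13, y₁ ≡ 5 (mod 8). M₂ = 8, y₂ ≡ 5 (mod 13). y = 3×13×5 + 0×8×5 ≡ 91 (mod 104). The smallest positive such number is 91.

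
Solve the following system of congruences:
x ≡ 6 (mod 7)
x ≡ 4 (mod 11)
48

Using the Chinese Remainder Theorem:
M = product of moduli = 77
For equation 1: M_1 = 11, 11 ≡ 4 (mod 7), inverse of 11 mod 7 is 2 (check: 4 × 2 = 8 ≡ 1 (mod 7))
For equation 2: M_2 = 7, 7 ≡ 7 (mod 11), inverse of 7 mod 11 is 8 (check: 7 × 8 = 56 ≡ 1 (mod 11))
Combine: x ≡ Σ r_i×M_i×(M_i⁻¹ mod m_i) = 6×11×2 + 4×7×8 = 132 + 224 = 356
356 mod 77 = 48
x ≡ 48 (mod 77)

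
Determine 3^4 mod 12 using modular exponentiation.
4 = 4 (binary 100). Repeated squaring mod 12: 3^1 ≡ 3; 3^2 ≡ 3² = 9 ≡ 9; 3^4 ≡ 9² = 81 ≡ 9. So 3^4 ≡ 9 (mod 12).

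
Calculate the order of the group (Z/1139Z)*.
1056

Prime factorization: 1139 = 17 × 67
Using the formula φ(n) = n × Π(1 - 1/p) for each prime factor p:
φ(1139) = 1139 × (1 - 1/17) × (1 - 1/67)
φ(1139) = 1056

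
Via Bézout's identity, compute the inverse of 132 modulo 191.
Extended GCD: 132(-68) + 191(47) = 1. So 132^(-1) ≡ 123 ≡ 123 (mod 191). Verify: 132 × 123 = 16236 ≡ 1 (mod 191)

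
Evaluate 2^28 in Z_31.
Using repeated squaring. 28 = 16 + 8 + 4 (binary 11100). Repeated squaring mod 31: 2^1 ≡ 2; 2^2 ≡ 2² = 4 ≡ 4; 2^4 ≡ 4² = 16 ≡ 16; 2^8 ≡ 16² = 256 ≡ 8; 2^16 ≡ 8² = 64 ≡ 2. Multiply: 2^28 = 2^16 × 2^8 × 2^4 ≡ 2 × 8 × 16 (mod 31): 2 × 8 = 16 ≡ 16; 16 × 16 = 256 ≡ 8. So 2^28 ≡ 8 (mod 31).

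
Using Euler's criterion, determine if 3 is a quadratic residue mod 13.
By Euler's criterion: 3^{6} ≡ 1 (mod 13). Since this equals 1, 3 is a QR.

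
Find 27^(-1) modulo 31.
23

Using Extended Euclidean Algorithm:
gcd(27, 31) = 1
Bezout coefficients: 27 × -8 + 31 × 7 = 1
So 27 × -8 ≡ 1 (mod 31)
The inverse is -8 mod 31 = 23
Verification: 27 × 23 = 621 = 20 × 31 + 1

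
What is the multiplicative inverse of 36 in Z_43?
36^(-1) ≡ 6 (mod 43). Verification: 36 × 6 = 216 ≡ 1 (mod 43)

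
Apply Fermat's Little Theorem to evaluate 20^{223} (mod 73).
42

By Fermat's Little Theorem, a^(p-1) ≡ 1 (mod p) for prime p and gcd(a, p) = 1
Here p = 73, so 20^72 ≡ 1 (mod 73)
We can reduce the exponent: 223 mod 72 = 7
So 20^223 ≡ 20^7 (mod 73)
Computing: 20^7 mod 73 = 42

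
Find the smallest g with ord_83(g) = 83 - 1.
p - 1 = 82 has prime divisors 2, 41. h is a primitive root mod 83 iff h^(82/q) ≢ 1 (mod 83) for each such q.
h = 2: 2^41 ≡ 82, 2^2 ≡ 4 (mod 83); none is 1, so 2 has order 82 and is a primitive root.
The smallest primitive root mod 83 is g = 2.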